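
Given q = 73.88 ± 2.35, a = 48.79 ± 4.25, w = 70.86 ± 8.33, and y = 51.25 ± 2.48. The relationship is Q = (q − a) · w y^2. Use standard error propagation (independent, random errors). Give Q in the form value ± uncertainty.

(4.670 ± 1.15) × 10^6

Let u = q − a = 25.09. δu = √(δq² + δa²) = √(5.52 + 18.1) = 4.86, so δu/u = 0.194.
Q is then a monomial in u, w, y:
δQ/Q = √((δu/u)² + (1·δw/w)² + (2·δy/y)²) = √(0.0375 + 0.0138 + 0.00937) = 0.246
Q = 4.67e+06, so δQ = 0.246 × 4.67e+06 = 1.15e+06.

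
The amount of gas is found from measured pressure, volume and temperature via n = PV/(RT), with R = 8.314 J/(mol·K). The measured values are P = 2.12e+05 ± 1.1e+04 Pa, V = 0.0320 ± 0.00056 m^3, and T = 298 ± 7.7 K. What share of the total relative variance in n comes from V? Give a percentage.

(δn/n)² = (1·δP/P)² + (1·δV/V)² + (-1·δT/T)²
  P term: (1×0.0519)² = 0.00269
  V term: (1×0.0175)² = 0.000306
  T term: (-1×0.0258)² = 0.000668
Total = 0.00367. Share from V = 0.000306/0.00367 = 0.0835.

8.35%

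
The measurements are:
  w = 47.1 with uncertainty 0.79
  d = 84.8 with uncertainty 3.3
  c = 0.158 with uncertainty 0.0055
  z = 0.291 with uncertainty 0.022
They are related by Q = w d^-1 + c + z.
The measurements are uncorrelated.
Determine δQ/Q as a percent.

3.25%

Let p = w·d^-1 = 0.555. δp/p = √((1·δw/w)² + (-1·δd/d)²) = √(0.000281 + 0.00151) = 0.0424, so δp = 0.0235.
Q = p + c + z: δQ = √(δp² + δc² + δz²) = √(0.000554 + 3.02e-05 + 0.000484) = 0.0327
Q = 1.00, so δQ/Q = 0.0327/1.00 = 0.0325.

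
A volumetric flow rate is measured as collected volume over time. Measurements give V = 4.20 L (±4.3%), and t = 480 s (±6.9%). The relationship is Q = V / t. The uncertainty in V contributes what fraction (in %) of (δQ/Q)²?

28.0%

(δQ/Q)² = (1·δV/V)² + (-1·δt/t)²
  V term: (1×0.0430)² = 0.00185
  t term: (-1×0.0690)² = 0.00476
Total = 0.00661. Share from V = 0.00185/0.00661 = 0.280.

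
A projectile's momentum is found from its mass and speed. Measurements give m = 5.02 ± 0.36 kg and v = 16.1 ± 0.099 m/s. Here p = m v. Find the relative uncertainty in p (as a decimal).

Each factor contributes (exponent × relative error)² to (δp/p)²:
  (1·δm/m)² = (1×0.0717)² = 0.00514;  (1·δv/v)² = (1×0.00615)² = 3.78e-05
δp/p = √(0.00518) = 0.0720

0.0720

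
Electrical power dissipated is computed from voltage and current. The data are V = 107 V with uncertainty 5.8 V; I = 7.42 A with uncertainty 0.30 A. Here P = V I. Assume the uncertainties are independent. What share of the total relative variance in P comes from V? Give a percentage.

64.3%

(δP/P)² = (1·δV/V)² + (1·δI/I)²
  V term: (1×0.0542)² = 0.00294
  I term: (1×0.0404)² = 0.00163
Total = 0.00457. Share from V = 0.00294/0.00457 = 0.643.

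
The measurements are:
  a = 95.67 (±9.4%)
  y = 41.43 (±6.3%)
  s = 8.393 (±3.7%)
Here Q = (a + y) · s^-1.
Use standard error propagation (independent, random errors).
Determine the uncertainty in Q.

1.27

Let u = a + y = 137.1. δu = √(δa² + δy²) = √(80.9 + 6.81) = 9.36, so δu/u = 0.0683.
Q is then a monomial in u, s:
δQ/Q = √((δu/u)² + (-1·δs/s)²) = √(0.00467 + 0.00137) = 0.0777
Q = 16.34, so δQ = 0.0777 × 16.34 = 1.27.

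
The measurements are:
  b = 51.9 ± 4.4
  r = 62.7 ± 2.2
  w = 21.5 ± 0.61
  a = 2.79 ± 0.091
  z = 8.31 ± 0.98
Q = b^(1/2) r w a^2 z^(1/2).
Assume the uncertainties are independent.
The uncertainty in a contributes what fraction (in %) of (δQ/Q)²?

(δQ/Q)² = (½·δb/b)² + (1·δr/r)² + (1·δw/w)² + (2·δa/a)² + (½·δz/z)²
  b term: (0.5×0.0848)² = 0.00180
  r term: (1×0.0351)² = 0.00123
  w term: (1×0.0284)² = 0.000805
  a term: (2×0.0326)² = 0.00426
  z term: (0.5×0.118)² = 0.00348
Total = 0.0116. Share from a = 0.00426/0.0116 = 0.368.

36.8%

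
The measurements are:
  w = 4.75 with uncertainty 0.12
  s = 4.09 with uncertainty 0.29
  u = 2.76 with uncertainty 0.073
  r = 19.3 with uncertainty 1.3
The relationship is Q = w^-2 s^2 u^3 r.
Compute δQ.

For a monomial Q ∝ w^-2, s^2, u^3, r, fractional errors add in quadrature:
  (-2·δw/w)² = (-2×0.0253)² = 0.00255;  (2·δs/s)² = (2×0.0709)² = 0.0201;  (3·δu/u)² = (3×0.0264)² = 0.00630;  (1·δr/r)² = (1×0.0674)² = 0.00454
δQ/Q = √(0.0335) = 0.183
Q = 301, so δQ = 0.183 × 301 = 55.1.

55.1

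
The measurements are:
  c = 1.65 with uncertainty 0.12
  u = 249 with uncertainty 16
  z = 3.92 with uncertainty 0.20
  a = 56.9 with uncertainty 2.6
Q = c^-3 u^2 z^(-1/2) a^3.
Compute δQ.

Each factor contributes (exponent × relative error)² to (δQ/Q)²:
  (-3·δc/c)² = (-3×0.0727)² = 0.0476;  (2·δu/u)² = (2×0.0643)² = 0.0165;  (−½·δz/z)² = (-0.5×0.0510)² = 0.000651;  (3·δa/a)² = (3×0.0457)² = 0.0188
δQ/Q = √(0.0836) = 0.289
Q = 1.28e+09, so δQ = 0.289 × 1.28e+09 = 3.71e+08.

3.71e+08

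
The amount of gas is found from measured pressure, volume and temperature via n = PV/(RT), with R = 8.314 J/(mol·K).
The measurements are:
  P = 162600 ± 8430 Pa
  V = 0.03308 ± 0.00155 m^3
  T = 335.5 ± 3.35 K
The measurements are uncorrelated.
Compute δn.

Products/powers → add relative errors in quadrature, weighted by exponent:
  (1·δP/P)² = (1×0.0518)² = 0.00269;  (1·δV/V)² = (1×0.0469)² = 0.00220;  (-1·δT/T)² = (-1×0.00999)² = 9.97e-05
δn/n = √(0.00498) = 0.0706
n = 1.928 mol, so δn = 0.0706 × 1.928 = 0.136 mol.

0.136 mol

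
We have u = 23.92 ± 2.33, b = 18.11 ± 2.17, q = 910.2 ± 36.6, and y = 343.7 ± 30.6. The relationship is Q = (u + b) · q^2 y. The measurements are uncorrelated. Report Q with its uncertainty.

Let w = u + b = 42.03. δw = √(δu² + δb²) = √(5.43 + 4.71) = 3.18, so δw/w = 0.0758.
Q is then a monomial in w, q, y:
δQ/Q = √((δw/w)² + (2·δq/q)² + (1·δy/y)²) = √(0.00574 + 0.00647 + 0.00793) = 0.142
Q = 1.197e+10, so δQ = 0.142 × 1.197e+10 = 1.7e+09.

(1.197 ± 0.170) × 10^10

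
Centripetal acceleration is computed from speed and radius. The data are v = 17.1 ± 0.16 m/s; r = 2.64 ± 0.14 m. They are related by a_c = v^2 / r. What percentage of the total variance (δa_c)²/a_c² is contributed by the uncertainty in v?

11.1%

(δa_c/a_c)² = (2·δv/v)² + (-1·δr/r)²
  v term: (2×0.00936)² = 0.000350
  r term: (-1×0.0530)² = 0.00281
Total = 0.00316. Share from v = 0.000350/0.00316 = 0.111.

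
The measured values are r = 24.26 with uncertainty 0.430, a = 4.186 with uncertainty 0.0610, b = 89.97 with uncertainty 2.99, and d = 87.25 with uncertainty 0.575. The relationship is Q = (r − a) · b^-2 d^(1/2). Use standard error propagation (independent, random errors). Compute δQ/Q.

Let u = r − a = 20.07. δu = √(δr² + δa²) = √(0.185 + 0.00372) = 0.434, so δu/u = 0.0216.
Q is then a monomial in u, b, d:
δQ/Q = √((δu/u)² + (-2·δb/b)² + (½·δd/d)²) = √(0.000468 + 0.00442 + 1.09e-05) = 0.0700

0.0700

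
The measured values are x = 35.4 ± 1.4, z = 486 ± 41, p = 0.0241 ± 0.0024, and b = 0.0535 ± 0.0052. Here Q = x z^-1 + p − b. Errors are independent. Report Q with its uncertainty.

Let w = x·z^-1 = 0.0728. δw/w = √((1·δx/x)² + (-1·δz/z)²) = √(0.00156 + 0.00712) = 0.0932, so δw = 0.00679.
Q = w + p − b: δQ = √(δw² + δp² + δb²) = √(4.61e-05 + 5.76e-06 + 2.7e-05) = 0.00888
Q = 0.0434.

0.0434 ± 0.00888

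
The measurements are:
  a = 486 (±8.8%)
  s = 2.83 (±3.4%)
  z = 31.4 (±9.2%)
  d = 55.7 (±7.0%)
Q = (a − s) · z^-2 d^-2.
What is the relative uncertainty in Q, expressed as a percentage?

24.8%

Let u = a − s = 483. δu = √(δa² + δs²) = √(1830 + 0.00926) = 42.8, so δu/u = 0.0885.
Q is then a monomial in u, z, d:
δQ/Q = √((δu/u)² + (-2·δz/z)² + (-2·δd/d)²) = √(0.00784 + 0.0339 + 0.0196) = 0.248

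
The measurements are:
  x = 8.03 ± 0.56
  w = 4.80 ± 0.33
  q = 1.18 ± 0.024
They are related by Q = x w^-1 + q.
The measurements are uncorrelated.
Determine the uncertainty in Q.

0.166

Let p = x·w^-1 = 1.67. δp/p = √((1·δx/x)² + (-1·δw/w)²) = √(0.00486 + 0.00473) = 0.0979, so δp = 0.164.
Q = p + q: δQ = √(δp² + δq²) = √(0.0268 + 0.000576) = 0.166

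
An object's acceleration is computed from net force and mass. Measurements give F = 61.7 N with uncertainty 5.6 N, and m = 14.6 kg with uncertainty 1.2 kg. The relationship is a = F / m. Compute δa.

0.517 m/s^2

Products/powers → add relative errors in quadrature, weighted by exponent:
  (1·δF/F)² = (1×0.0908)² = 0.00824;  (-1·δm/m)² = (-1×0.0822)² = 0.00676
δa/a = √(0.0150) = 0.122
a = 4.23 m/s^2, so δa = 0.122 × 4.23 = 0.517 m/s^2.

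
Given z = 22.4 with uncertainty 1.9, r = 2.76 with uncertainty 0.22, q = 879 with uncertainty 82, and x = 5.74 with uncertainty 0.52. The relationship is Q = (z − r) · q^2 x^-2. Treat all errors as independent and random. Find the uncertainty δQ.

Let u = z − r = 19.6. δu = √(δz² + δr²) = √(3.61 + 0.0484) = 1.91, so δu/u = 0.0974.
Q is then a monomial in u, q, x:
δQ/Q = √((δu/u)² + (2·δq/q)² + (-2·δx/x)²) = √(0.00948 + 0.0348 + 0.0328) = 0.278
Q = 4.61e+05, so δQ = 0.278 × 4.61e+05 = 1.28e+05.

1.28e+05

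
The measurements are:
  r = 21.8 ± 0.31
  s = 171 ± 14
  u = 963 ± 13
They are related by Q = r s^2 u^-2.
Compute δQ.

Since Q is a product/quotient, work with relative uncertainties:
  (1·δr/r)² = (1×0.0142)² = 0.000202;  (2·δs/s)² = (2×0.0819)² = 0.0268;  (-2·δu/u)² = (-2×0.0135)² = 0.000729
δQ/Q = √(0.0277) = 0.167
Q = 0.687, so δQ = 0.167 × 0.687 = 0.114.

0.114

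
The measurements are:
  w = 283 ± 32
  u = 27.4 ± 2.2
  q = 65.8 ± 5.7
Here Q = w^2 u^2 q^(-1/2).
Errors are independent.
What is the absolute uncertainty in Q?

Since Q is a product/quotient, work with relative uncertainties:
  (2·δw/w)² = (2×0.113)² = 0.0511;  (2·δu/u)² = (2×0.0803)² = 0.0258;  (−½·δq/q)² = (-0.5×0.0866)² = 0.00188
δQ/Q = √(0.0788) = 0.281
Q = 7.41e+06, so δQ = 0.281 × 7.41e+06 = 2.08e+06.

2.08e+06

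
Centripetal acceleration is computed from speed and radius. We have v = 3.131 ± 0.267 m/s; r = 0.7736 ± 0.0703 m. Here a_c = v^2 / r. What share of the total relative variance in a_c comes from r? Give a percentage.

(δa_c/a_c)² = (2·δv/v)² + (-1·δr/r)²
  v term: (2×0.0853)² = 0.0291
  r term: (-1×0.0909)² = 0.00826
Total = 0.0373. Share from r = 0.00826/0.0373 = 0.221.

22.1%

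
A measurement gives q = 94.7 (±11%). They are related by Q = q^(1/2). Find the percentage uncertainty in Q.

Q ∝ q^(1/2), so δQ/Q = |½| · δq/q = 0.5 × 0.110 = 0.0550.

5.50%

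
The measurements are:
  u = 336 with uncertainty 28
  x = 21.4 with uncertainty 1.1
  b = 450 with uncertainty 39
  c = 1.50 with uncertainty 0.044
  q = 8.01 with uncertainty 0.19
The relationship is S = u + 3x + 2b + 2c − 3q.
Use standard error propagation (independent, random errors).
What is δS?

Each term contributes (cᵢ δxᵢ)² to (δS)²:
  (δu)² = 784;  (3·δx)² = 10.9;  (2·δb)² = 6080;  (2·δc)² = 0.00774;  (3·δq)² = 0.325
δS = √(6880) = 82.9

82.9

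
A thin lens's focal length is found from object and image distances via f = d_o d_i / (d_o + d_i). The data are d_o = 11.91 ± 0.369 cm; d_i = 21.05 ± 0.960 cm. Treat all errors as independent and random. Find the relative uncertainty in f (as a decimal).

0.0258

∂f/∂d_o = (d_i/(d_o+d_i))² = 0.408;  ∂f/∂d_i = (d_o/(d_o+d_i))² = 0.131
δf = √((∂f/∂d_o · δd_o)² + (∂f/∂d_i · δd_i)²) = √(0.0227 + 0.0157) = 0.196 cm
f = 7.606 cm, so δf/f = 0.196/7.606 = 0.0258.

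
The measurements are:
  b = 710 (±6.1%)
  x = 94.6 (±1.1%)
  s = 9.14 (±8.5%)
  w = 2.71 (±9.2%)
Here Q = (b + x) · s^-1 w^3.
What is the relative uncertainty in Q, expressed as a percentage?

29.4%

Let u = b + x = 805. δu = √(δb² + δx²) = √(1880 + 1.08) = 43.3, so δu/u = 0.0538.
Q is then a monomial in u, s, w:
δQ/Q = √((δu/u)² + (-1·δs/s)² + (3·δw/w)²) = √(0.00290 + 0.00723 + 0.0762) = 0.294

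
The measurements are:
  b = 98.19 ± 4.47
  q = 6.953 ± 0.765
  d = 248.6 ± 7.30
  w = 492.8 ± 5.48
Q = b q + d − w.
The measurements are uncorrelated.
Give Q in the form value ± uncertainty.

438.5 ± 81.8

Let p = b·q = 682.7. δp/p = √((1·δb/b)² + (1·δq/q)²) = √(0.00207 + 0.0121) = 0.119, so δp = 81.3.
Q = p + d − w: δQ = √(δp² + δd² + δw²) = √(6610 + 53.3 + 30.0) = 81.8
Q = 438.5.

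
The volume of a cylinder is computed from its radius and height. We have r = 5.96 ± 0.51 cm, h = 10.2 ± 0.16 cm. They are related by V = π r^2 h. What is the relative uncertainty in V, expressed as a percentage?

17.2%

Products/powers → add relative errors in quadrature, weighted by exponent:
  (2·δr/r)² = (2×0.0856)² = 0.0293;  (1·δh/h)² = (1×0.0157)² = 0.000246
δV/V = √(0.0295) = 0.172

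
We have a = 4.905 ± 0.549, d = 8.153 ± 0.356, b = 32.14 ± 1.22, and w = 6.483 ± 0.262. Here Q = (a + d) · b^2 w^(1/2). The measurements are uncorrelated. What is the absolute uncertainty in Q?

Let u = a + d = 13.06. δu = √(δa² + δd²) = √(0.301 + 0.127) = 0.654, so δu/u = 0.0501.
Q is then a monomial in u, b, w:
δQ/Q = √((δu/u)² + (2·δb/b)² + (½·δw/w)²) = √(0.00251 + 0.00576 + 0.000408) = 0.0932
Q = 34340, so δQ = 0.0932 × 34340 = 3200.

3200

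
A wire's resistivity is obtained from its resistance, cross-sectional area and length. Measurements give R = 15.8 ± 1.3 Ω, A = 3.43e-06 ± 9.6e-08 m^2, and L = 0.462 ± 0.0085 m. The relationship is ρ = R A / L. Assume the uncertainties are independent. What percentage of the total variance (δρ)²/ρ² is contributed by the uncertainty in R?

(δρ/ρ)² = (1·δR/R)² + (1·δA/A)² + (-1·δL/L)²
  R term: (1×0.0823)² = 0.00677
  A term: (1×0.0280)² = 0.000783
  L term: (-1×0.0184)² = 0.000338
Total = 0.00789. Share from R = 0.00677/0.00789 = 0.858.

85.8%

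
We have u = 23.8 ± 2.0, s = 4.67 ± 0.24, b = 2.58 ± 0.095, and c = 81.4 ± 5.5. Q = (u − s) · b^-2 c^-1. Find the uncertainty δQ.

Let w = u − s = 19.1. δw = √(δu² + δs²) = √(4.00 + 0.0576) = 2.01, so δw/w = 0.105.
Q is then a monomial in w, b, c:
δQ/Q = √((δw/w)² + (-2·δb/b)² + (-1·δc/c)²) = √(0.0111 + 0.00542 + 0.00457) = 0.145
Q = 0.0353, so δQ = 0.145 × 0.0353 = 0.00513.

0.00513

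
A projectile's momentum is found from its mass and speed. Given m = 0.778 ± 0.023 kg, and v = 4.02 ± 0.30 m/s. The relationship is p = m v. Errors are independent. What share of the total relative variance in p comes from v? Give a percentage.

(δp/p)² = (1·δm/m)² + (1·δv/v)²
  m term: (1×0.0296)² = 0.000874
  v term: (1×0.0746)² = 0.00557
Total = 0.00644. Share from v = 0.00557/0.00644 = 0.864.

86.4%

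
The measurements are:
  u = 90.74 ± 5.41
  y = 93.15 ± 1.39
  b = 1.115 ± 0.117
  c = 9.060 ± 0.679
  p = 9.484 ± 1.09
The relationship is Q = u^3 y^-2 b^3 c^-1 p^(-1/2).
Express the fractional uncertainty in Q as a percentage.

37.5%

Each factor contributes (exponent × relative error)² to (δQ/Q)²:
  (3·δu/u)² = (3×0.0596)² = 0.0320;  (-2·δy/y)² = (-2×0.0149)² = 0.000891;  (3·δb/b)² = (3×0.105)² = 0.0991;  (-1·δc/c)² = (-1×0.0749)² = 0.00562;  (−½·δp/p)² = (-0.5×0.115)² = 0.00330
δQ/Q = √(0.141) = 0.375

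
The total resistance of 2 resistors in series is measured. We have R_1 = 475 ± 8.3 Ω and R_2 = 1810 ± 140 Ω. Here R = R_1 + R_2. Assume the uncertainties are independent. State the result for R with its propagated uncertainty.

2280 ± 140 Ω

Sums and differences: (δR)² = Σ (cᵢ δxᵢ)².
  (δR_1)² = 68.9;  (δR_2)² = 19600
δR = √(19700) = 140 Ω
R = 2280 Ω.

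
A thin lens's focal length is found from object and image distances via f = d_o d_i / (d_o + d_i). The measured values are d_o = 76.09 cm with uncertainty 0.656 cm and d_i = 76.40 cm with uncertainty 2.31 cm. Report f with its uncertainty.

∂f/∂d_o = (d_i/(d_o+d_i))² = 0.251;  ∂f/∂d_i = (d_o/(d_o+d_i))² = 0.249
δf = √((∂f/∂d_o · δd_o)² + (∂f/∂d_i · δd_i)²) = √(0.0271 + 0.331) = 0.598 cm
f = 38.12 cm.

38.12 ± 0.598 cm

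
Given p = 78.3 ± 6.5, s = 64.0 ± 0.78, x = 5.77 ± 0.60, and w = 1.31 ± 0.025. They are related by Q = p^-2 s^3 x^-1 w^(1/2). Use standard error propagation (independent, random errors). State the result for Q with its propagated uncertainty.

Q is a product of powers, so relative uncertainties combine in quadrature:
  (-2·δp/p)² = (-2×0.0830)² = 0.0276;  (3·δs/s)² = (3×0.0122)² = 0.00134;  (-1·δx/x)² = (-1×0.104)² = 0.0108;  (½·δw/w)² = (0.5×0.0191)² = 9.1e-05
δQ/Q = √(0.0398) = 0.200
Q = 8.48, so δQ = 0.200 × 8.48 = 1.69.

8.48 ± 1.69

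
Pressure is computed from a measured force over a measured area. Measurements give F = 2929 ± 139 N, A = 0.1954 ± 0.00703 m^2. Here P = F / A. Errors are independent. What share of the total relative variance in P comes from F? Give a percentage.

(δP/P)² = (1·δF/F)² + (-1·δA/A)²
  F term: (1×0.0475)² = 0.00225
  A term: (-1×0.0360)² = 0.00129
Total = 0.00355. Share from F = 0.00225/0.00355 = 0.635.

63.5%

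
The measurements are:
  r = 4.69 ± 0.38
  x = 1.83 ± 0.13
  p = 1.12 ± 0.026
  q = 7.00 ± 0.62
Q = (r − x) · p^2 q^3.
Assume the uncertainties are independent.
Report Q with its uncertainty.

1230 ± 374

Let u = r − x = 2.86. δu = √(δr² + δx²) = √(0.144 + 0.0169) = 0.402, so δu/u = 0.140.
Q is then a monomial in u, p, q:
δQ/Q = √((δu/u)² + (2·δp/p)² + (3·δq/q)²) = √(0.0197 + 0.00216 + 0.0706) = 0.304
Q = 1230, so δQ = 0.304 × 1230 = 374.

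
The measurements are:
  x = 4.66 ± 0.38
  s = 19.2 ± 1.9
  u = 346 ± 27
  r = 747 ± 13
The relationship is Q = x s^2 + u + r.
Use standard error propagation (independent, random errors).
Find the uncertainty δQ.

Let p = x·s^2 = 1720. δp/p = √((1·δx/x)² + (2·δs/s)²) = √(0.00665 + 0.0392) = 0.214, so δp = 368.
Q = p + u + r: δQ = √(δp² + δu² + δr²) = √(1.35e+05 + 729 + 169) = 369

369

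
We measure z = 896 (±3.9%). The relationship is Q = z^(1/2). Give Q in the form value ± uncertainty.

29.9 ± 0.584

Q ∝ z^(1/2), so δQ/Q = |½| · δz/z = 0.5 × 0.0390 = 0.0195.
Q = 29.9, so δQ = 0.0195 × 29.9 = 0.584.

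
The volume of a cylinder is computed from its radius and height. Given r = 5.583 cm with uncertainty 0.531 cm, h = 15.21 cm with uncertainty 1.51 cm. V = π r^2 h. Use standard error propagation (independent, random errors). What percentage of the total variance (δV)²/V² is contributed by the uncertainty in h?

21.4%

(δV/V)² = (2·δr/r)² + (1·δh/h)²
  r term: (2×0.0951)² = 0.0362
  h term: (1×0.0993)² = 0.00986
Total = 0.0460. Share from h = 0.00986/0.0460 = 0.214.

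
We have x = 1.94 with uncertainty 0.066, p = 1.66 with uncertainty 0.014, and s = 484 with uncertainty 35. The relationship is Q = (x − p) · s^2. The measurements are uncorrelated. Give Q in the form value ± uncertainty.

Let u = x − p = 0.280. δu = √(δx² + δp²) = √(0.00436 + 0.000196) = 0.0675, so δu/u = 0.241.
Q is then a monomial in u, s:
δQ/Q = √((δu/u)² + (2·δs/s)²) = √(0.0581 + 0.0209) = 0.281
Q = 65600, so δQ = 0.281 × 65600 = 18400.

65600 ± 18400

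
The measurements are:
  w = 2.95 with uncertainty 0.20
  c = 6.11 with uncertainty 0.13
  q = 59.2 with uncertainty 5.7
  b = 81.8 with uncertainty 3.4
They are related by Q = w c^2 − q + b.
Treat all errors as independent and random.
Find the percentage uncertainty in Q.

8.31%

Let p = w·c^2 = 110. δp/p = √((1·δw/w)² + (2·δc/c)²) = √(0.00460 + 0.00181) = 0.0800, so δp = 8.82.
Q = p − q + b: δQ = √(δp² + δq² + δb²) = √(77.7 + 32.5 + 11.6) = 11.0
Q = 133, so δQ/Q = 11.0/133 = 0.0831.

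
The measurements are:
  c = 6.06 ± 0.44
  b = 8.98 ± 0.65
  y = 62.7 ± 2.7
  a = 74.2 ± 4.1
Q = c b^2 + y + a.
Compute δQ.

79.3

Let p = c·b^2 = 489. δp/p = √((1·δc/c)² + (2·δb/b)²) = √(0.00527 + 0.0210) = 0.162, so δp = 79.1.
Q = p + y + a: δQ = √(δp² + δy² + δa²) = √(6260 + 7.29 + 16.8) = 79.3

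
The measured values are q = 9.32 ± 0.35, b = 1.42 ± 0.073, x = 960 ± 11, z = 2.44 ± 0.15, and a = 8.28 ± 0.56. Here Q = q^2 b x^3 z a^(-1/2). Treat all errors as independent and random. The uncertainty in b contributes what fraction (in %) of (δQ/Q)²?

18.4%

(δQ/Q)² = (2·δq/q)² + (1·δb/b)² + (3·δx/x)² + (1·δz/z)² + (−½·δa/a)²
  q term: (2×0.0376)² = 0.00564
  b term: (1×0.0514)² = 0.00264
  x term: (3×0.0115)² = 0.00118
  z term: (1×0.0615)² = 0.00378
  a term: (-0.5×0.0676)² = 0.00114
Total = 0.0144. Share from b = 0.00264/0.0144 = 0.184.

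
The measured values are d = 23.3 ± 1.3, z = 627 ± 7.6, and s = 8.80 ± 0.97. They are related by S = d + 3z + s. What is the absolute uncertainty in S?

S is a linear combination, so absolute uncertainties add in quadrature:
  (δd)² = 1.69;  (3·δz)² = 520;  (δs)² = 0.941
δS = √(522) = 22.9

22.9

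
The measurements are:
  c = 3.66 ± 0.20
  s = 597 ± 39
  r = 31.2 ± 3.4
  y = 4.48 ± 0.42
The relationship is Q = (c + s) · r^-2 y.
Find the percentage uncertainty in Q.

Let u = c + s = 601. δu = √(δc² + δs²) = √(0.0400 + 1520) = 39.0, so δu/u = 0.0649.
Q is then a monomial in u, r, y:
δQ/Q = √((δu/u)² + (-2·δr/r)² + (1·δy/y)²) = √(0.00422 + 0.0475 + 0.00879) = 0.246

24.6%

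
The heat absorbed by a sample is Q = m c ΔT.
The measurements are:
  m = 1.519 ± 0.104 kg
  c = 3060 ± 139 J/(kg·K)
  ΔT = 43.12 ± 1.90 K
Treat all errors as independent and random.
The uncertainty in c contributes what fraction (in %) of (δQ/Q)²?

23.7%

(δQ/Q)² = (1·δm/m)² + (1·δc/c)² + (1·δΔT/ΔT)²
  m term: (1×0.0685)² = 0.00469
  c term: (1×0.0454)² = 0.00206
  ΔT term: (1×0.0441)² = 0.00194
Total = 0.00869. Share from c = 0.00206/0.00869 = 0.237.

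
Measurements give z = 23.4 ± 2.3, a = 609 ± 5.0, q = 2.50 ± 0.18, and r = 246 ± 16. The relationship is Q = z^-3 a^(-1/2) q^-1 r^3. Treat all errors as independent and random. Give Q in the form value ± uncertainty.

18.8 ± 6.80

Since Q is a product/quotient, work with relative uncertainties:
  (-3·δz/z)² = (-3×0.0983)² = 0.0869;  (−½·δa/a)² = (-0.5×0.00821)² = 1.69e-05;  (-1·δq/q)² = (-1×0.0720)² = 0.00518;  (3·δr/r)² = (3×0.0650)² = 0.0381
δQ/Q = √(0.130) = 0.361
Q = 18.8, so δQ = 0.361 × 18.8 = 6.80.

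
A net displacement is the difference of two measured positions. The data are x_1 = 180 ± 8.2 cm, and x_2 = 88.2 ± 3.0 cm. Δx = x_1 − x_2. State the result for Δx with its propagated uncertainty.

Absolute uncertainties add in quadrature for a linear combination:
  (δx_1)² = 67.2;  (δx_2)² = 9.00
δΔx = √(76.2) = 8.73 cm
Δx = 91.8 cm.

91.8 ± 8.73 cm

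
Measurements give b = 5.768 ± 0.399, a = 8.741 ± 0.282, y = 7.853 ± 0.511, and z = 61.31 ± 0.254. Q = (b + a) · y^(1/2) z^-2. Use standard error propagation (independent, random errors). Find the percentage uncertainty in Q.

Let u = b + a = 14.51. δu = √(δb² + δa²) = √(0.159 + 0.0795) = 0.489, so δu/u = 0.0337.
Q is then a monomial in u, y, z:
δQ/Q = √((δu/u)² + (½·δy/y)² + (-2·δz/z)²) = √(0.00113 + 0.00106 + 6.87e-05) = 0.0476

4.76%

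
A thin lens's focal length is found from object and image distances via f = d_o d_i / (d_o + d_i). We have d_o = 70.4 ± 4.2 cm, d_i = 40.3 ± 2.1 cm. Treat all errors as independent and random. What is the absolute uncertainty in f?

∂f/∂d_o = (d_i/(d_o+d_i))² = 0.133;  ∂f/∂d_i = (d_o/(d_o+d_i))² = 0.404
δf = √((∂f/∂d_o · δd_o)² + (∂f/∂d_i · δd_i)²) = √(0.310 + 0.721) = 1.02 cm

1.02 cm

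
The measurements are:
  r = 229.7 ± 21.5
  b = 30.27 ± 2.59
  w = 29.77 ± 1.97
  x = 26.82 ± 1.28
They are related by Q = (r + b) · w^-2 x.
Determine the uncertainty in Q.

Let u = r + b = 260.0. δu = √(δr² + δb²) = √(462 + 6.71) = 21.7, so δu/u = 0.0833.
Q is then a monomial in u, w, x:
δQ/Q = √((δu/u)² + (-2·δw/w)² + (1·δx/x)²) = √(0.00694 + 0.0175 + 0.00228) = 0.164
Q = 7.867, so δQ = 0.164 × 7.867 = 1.29.

1.29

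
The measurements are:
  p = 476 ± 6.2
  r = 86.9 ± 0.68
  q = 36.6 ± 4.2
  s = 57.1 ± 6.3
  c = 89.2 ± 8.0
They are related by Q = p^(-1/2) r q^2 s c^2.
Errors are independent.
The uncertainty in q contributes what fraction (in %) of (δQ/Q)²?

54.2%

(δQ/Q)² = (−½·δp/p)² + (1·δr/r)² + (2·δq/q)² + (1·δs/s)² + (2·δc/c)²
  p term: (-0.5×0.0130)² = 4.24e-05
  r term: (1×0.00783)² = 6.12e-05
  q term: (2×0.115)² = 0.0527
  s term: (1×0.110)² = 0.0122
  c term: (2×0.0897)² = 0.0322
Total = 0.0971. Share from q = 0.0527/0.0971 = 0.542.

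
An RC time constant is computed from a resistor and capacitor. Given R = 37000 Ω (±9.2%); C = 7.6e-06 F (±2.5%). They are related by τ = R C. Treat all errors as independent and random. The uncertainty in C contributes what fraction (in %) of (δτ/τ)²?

6.88%

(δτ/τ)² = (1·δR/R)² + (1·δC/C)²
  R term: (1×0.0920)² = 0.00846
  C term: (1×0.0250)² = 0.000625
Total = 0.00909. Share from C = 0.000625/0.00909 = 0.0688.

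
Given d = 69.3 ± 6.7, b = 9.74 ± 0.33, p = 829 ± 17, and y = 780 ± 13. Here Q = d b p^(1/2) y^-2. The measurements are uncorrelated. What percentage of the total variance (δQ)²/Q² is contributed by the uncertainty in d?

79.8%

(δQ/Q)² = (1·δd/d)² + (1·δb/b)² + (½·δp/p)² + (-2·δy/y)²
  d term: (1×0.0967)² = 0.00935
  b term: (1×0.0339)² = 0.00115
  p term: (0.5×0.0205)² = 0.000105
  y term: (-2×0.0167)² = 0.00111
Total = 0.0117. Share from d = 0.00935/0.0117 = 0.798.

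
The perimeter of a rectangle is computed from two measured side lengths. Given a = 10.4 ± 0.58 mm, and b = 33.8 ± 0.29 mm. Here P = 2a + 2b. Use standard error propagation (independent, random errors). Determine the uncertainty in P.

1.30 mm

Absolute uncertainties add in quadrature for a linear combination:
  (2·δa)² = 1.35;  (2·δb)² = 0.336
δP = √(1.68) = 1.30 mm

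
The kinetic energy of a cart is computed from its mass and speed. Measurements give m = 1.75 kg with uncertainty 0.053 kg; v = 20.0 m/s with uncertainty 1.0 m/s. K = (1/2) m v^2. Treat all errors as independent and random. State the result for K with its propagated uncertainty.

350 ± 36.6 J

K is a product of powers, so relative uncertainties combine in quadrature:
  (1·δm/m)² = (1×0.0303)² = 0.000917;  (2·δv/v)² = (2×0.0500)² = 0.0100
δK/K = √(0.0109) = 0.104
K = 350 J, so δK = 0.104 × 350 = 36.6 J.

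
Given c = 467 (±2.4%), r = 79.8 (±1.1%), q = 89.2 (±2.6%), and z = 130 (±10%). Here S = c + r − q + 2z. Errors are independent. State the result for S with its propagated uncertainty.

718 ± 28.4

For a sum/difference, combine absolute errors in quadrature:
  (δc)² = 126;  (δr)² = 0.771;  (δq)² = 5.38;  (2·δz)² = 676
δS = √(808) = 28.4
S = 718.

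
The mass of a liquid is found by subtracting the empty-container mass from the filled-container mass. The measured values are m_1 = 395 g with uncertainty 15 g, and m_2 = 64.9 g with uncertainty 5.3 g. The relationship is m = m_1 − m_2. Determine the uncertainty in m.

Sums and differences: (δm)² = Σ (cᵢ δxᵢ)².
  (δm_1)² = 225;  (δm_2)² = 28.1
δm = √(253) = 15.9 g

15.9 g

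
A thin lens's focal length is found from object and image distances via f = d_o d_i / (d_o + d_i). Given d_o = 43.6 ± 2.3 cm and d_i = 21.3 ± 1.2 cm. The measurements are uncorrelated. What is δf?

∂f/∂d_o = (d_i/(d_o+d_i))² = 0.108;  ∂f/∂d_i = (d_o/(d_o+d_i))² = 0.451
δf = √((∂f/∂d_o · δd_o)² + (∂f/∂d_i · δd_i)²) = √(0.0614 + 0.293) = 0.596 cm

0.596 cm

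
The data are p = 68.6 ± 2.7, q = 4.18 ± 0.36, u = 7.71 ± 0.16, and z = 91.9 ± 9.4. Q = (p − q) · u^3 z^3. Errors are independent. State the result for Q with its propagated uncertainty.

Let w = p − q = 64.4. δw = √(δp² + δq²) = √(7.29 + 0.130) = 2.72, so δw/w = 0.0423.
Q is then a monomial in w, u, z:
δQ/Q = √((δw/w)² + (3·δu/u)² + (3·δz/z)²) = √(0.00179 + 0.00388 + 0.0942) = 0.316
Q = 2.29e+10, so δQ = 0.316 × 2.29e+10 = 7.24e+09.

(2.29 ± 0.724) × 10^10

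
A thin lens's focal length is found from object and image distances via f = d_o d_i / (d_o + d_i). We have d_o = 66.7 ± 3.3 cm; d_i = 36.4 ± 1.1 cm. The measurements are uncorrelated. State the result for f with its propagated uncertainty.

23.5 ± 0.617 cm

∂f/∂d_o = (d_i/(d_o+d_i))² = 0.125;  ∂f/∂d_i = (d_o/(d_o+d_i))² = 0.419
δf = √((∂f/∂d_o · δd_o)² + (∂f/∂d_i · δd_i)²) = √(0.169 + 0.212) = 0.617 cm
f = 23.5 cm.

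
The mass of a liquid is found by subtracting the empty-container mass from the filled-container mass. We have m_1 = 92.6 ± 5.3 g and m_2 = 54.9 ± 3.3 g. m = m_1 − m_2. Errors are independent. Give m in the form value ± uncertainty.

37.7 ± 6.24 g

For a sum/difference, combine absolute errors in quadrature:
  (δm_1)² = 28.1;  (δm_2)² = 10.9
δm = √(39.0) = 6.24 g
m = 37.7 g.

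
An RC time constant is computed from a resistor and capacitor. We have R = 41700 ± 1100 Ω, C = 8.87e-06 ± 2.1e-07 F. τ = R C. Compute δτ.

0.0131 s

τ is a product of powers, so relative uncertainties combine in quadrature:
  (1·δR/R)² = (1×0.0264)² = 0.000696;  (1·δC/C)² = (1×0.0237)² = 0.000561
δτ/τ = √(0.00126) = 0.0354
τ = 0.370 s, so δτ = 0.0354 × 0.370 = 0.0131 s.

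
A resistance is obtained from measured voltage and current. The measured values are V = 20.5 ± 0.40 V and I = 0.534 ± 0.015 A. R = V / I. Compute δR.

Since R is a product/quotient, work with relative uncertainties:
  (1·δV/V)² = (1×0.0195)² = 0.000381;  (-1·δI/I)² = (-1×0.0281)² = 0.000789
δR/R = √(0.00117) = 0.0342
R = 38.4 Ω, so δR = 0.0342 × 38.4 = 1.31 Ω.

1.31 Ω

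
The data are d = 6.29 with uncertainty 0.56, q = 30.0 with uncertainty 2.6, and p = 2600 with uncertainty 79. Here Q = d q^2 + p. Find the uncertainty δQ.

Let w = d·q^2 = 5660. δw/w = √((1·δd/d)² + (2·δq/q)²) = √(0.00793 + 0.0300) = 0.195, so δw = 1100.
Q = w + p: δQ = √(δw² + δp²) = √(1.22e+06 + 6240) = 1110

1110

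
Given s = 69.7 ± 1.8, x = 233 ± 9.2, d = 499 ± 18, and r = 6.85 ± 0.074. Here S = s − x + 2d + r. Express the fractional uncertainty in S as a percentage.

Each term contributes (cᵢ δxᵢ)² to (δS)²:
  (δs)² = 3.24;  (δx)² = 84.6;  (2·δd)² = 1300;  (δr)² = 0.00548
δS = √(1380) = 37.2
S = 842, so δS/S = 37.2/842 = 0.0442.

4.42%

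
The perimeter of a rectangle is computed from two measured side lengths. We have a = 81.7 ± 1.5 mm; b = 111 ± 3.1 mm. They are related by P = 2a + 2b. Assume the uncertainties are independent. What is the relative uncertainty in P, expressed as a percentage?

P is a linear combination, so absolute uncertainties add in quadrature:
  (2·δa)² = 9.00;  (2·δb)² = 38.4
δP = √(47.4) = 6.89 mm
P = 385 mm, so δP/P = 6.89/385 = 0.0179.

1.79%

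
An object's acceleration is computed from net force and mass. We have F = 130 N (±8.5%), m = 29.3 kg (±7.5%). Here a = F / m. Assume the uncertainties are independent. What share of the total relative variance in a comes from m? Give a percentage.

(δa/a)² = (1·δF/F)² + (-1·δm/m)²
  F term: (1×0.0850)² = 0.00723
  m term: (-1×0.0750)² = 0.00562
Total = 0.0129. Share from m = 0.00562/0.0129 = 0.438.

43.8%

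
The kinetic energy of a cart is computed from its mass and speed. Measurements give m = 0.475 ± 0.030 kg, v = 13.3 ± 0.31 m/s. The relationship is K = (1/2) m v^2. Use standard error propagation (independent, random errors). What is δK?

Since K is a product/quotient, work with relative uncertainties:
  (1·δm/m)² = (1×0.0632)² = 0.00399;  (2·δv/v)² = (2×0.0233)² = 0.00217
δK/K = √(0.00616) = 0.0785
K = 42.0 J, so δK = 0.0785 × 42.0 = 3.30 J.

3.30 J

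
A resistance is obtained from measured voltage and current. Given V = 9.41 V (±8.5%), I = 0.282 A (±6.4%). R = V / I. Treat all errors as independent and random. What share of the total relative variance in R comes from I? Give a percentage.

(δR/R)² = (1·δV/V)² + (-1·δI/I)²
  V term: (1×0.0850)² = 0.00723
  I term: (-1×0.0640)² = 0.00410
Total = 0.0113. Share from I = 0.00410/0.0113 = 0.362.

36.2%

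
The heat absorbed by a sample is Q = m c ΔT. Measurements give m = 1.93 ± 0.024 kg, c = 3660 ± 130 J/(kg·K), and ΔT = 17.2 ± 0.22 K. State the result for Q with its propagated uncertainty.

For a monomial Q ∝ m, c, ΔT, fractional errors add in quadrature:
  (1·δm/m)² = (1×0.0124)² = 0.000155;  (1·δc/c)² = (1×0.0355)² = 0.00126;  (1·δΔT/ΔT)² = (1×0.0128)² = 0.000164
δQ/Q = √(0.00158) = 0.0397
Q = 1.21e+05 J, so δQ = 0.0397 × 1.21e+05 = 4830 J.

(1.21 ± 0.0483) × 10^5 J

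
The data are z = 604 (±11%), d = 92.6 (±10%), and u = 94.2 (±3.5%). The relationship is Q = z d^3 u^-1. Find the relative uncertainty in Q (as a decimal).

For a monomial Q ∝ z, d^3, u^-1, fractional errors add in quadrature:
  (1·δz/z)² = (1×0.110)² = 0.0121;  (3·δd/d)² = (3×0.100)² = 0.0900;  (-1·δu/u)² = (-1×0.0350)² = 0.00123
δQ/Q = √(0.103) = 0.321

0.321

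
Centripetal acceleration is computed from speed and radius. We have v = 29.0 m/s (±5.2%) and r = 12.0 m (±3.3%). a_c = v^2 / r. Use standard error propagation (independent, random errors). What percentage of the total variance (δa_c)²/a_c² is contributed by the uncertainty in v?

(δa_c/a_c)² = (2·δv/v)² + (-1·δr/r)²
  v term: (2×0.0520)² = 0.0108
  r term: (-1×0.0330)² = 0.00109
Total = 0.0119. Share from v = 0.0108/0.0119 = 0.909.

90.9%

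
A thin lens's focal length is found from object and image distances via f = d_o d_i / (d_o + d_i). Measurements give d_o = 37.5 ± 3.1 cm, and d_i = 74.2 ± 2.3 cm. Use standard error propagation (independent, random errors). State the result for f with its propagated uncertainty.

∂f/∂d_o = (d_i/(d_o+d_i))² = 0.441;  ∂f/∂d_i = (d_o/(d_o+d_i))² = 0.113
δf = √((∂f/∂d_o · δd_o)² + (∂f/∂d_i · δd_i)²) = √(1.87 + 0.0672) = 1.39 cm
f = 24.9 cm.

24.9 ± 1.39 cm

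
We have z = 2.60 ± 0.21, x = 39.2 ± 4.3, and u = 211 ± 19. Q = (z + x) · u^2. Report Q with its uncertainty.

(1.86 ± 0.386) × 10^6

Let w = z + x = 41.8. δw = √(δz² + δx²) = √(0.0441 + 18.5) = 4.31, so δw/w = 0.103.
Q is then a monomial in w, u:
δQ/Q = √((δw/w)² + (2·δu/u)²) = √(0.0106 + 0.0324) = 0.207
Q = 1.86e+06, so δQ = 0.207 × 1.86e+06 = 3.86e+05.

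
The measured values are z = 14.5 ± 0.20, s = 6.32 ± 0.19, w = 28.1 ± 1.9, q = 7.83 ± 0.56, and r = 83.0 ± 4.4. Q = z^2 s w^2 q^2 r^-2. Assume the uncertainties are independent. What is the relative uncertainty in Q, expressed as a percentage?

Products/powers → add relative errors in quadrature, weighted by exponent:
  (2·δz/z)² = (2×0.0138)² = 0.000761;  (1·δs/s)² = (1×0.0301)² = 0.000904;  (2·δw/w)² = (2×0.0676)² = 0.0183;  (2·δq/q)² = (2×0.0715)² = 0.0205;  (-2·δr/r)² = (-2×0.0530)² = 0.0112
δQ/Q = √(0.0517) = 0.227

22.7%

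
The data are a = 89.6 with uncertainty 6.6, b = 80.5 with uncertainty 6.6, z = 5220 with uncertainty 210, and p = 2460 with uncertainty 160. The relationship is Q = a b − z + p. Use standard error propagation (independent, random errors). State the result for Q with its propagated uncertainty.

Let w = a·b = 7210. δw/w = √((1·δa/a)² + (1·δb/b)²) = √(0.00543 + 0.00672) = 0.110, so δw = 795.
Q = w − z + p: δQ = √(δw² + δz² + δp²) = √(6.32e+05 + 44100 + 25600) = 838
Q = 4450.

4450 ± 838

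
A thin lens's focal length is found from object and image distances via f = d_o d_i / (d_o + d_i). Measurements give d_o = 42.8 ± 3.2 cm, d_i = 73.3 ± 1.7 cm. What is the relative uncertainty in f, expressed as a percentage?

4.80%

∂f/∂d_o = (d_i/(d_o+d_i))² = 0.399;  ∂f/∂d_i = (d_o/(d_o+d_i))² = 0.136
δf = √((∂f/∂d_o · δd_o)² + (∂f/∂d_i · δd_i)²) = √(1.63 + 0.0534) = 1.30 cm
f = 27.0 cm, so δf/f = 1.30/27.0 = 0.0480.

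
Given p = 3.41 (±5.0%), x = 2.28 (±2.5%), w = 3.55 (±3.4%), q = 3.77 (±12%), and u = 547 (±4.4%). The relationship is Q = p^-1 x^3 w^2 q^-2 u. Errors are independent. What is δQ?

453

For a monomial Q ∝ p^-1, x^3, w^2, q^-2, u, fractional errors add in quadrature:
  (-1·δp/p)² = (-1×0.0500)² = 0.00250;  (3·δx/x)² = (3×0.0250)² = 0.00563;  (2·δw/w)² = (2×0.0340)² = 0.00462;  (-2·δq/q)² = (-2×0.120)² = 0.0576;  (1·δu/u)² = (1×0.0440)² = 0.00194
δQ/Q = √(0.0723) = 0.269
Q = 1690, so δQ = 0.269 × 1690 = 453.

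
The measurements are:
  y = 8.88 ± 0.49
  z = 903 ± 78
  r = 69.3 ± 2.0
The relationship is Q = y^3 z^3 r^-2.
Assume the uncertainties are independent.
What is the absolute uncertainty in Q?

Since Q is a product/quotient, work with relative uncertainties:
  (3·δy/y)² = (3×0.0552)² = 0.0274;  (3·δz/z)² = (3×0.0864)² = 0.0672;  (-2·δr/r)² = (-2×0.0289)² = 0.00333
δQ/Q = √(0.0979) = 0.313
Q = 1.07e+08, so δQ = 0.313 × 1.07e+08 = 3.36e+07.

3.36e+07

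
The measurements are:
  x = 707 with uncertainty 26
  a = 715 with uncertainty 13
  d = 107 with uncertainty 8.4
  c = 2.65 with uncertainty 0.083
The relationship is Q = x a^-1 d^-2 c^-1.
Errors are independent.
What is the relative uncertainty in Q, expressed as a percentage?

16.5%

Since Q is a product/quotient, work with relative uncertainties:
  (1·δx/x)² = (1×0.0368)² = 0.00135;  (-1·δa/a)² = (-1×0.0182)² = 0.000331;  (-2·δd/d)² = (-2×0.0785)² = 0.0247;  (-1·δc/c)² = (-1×0.0313)² = 0.000981
δQ/Q = √(0.0273) = 0.165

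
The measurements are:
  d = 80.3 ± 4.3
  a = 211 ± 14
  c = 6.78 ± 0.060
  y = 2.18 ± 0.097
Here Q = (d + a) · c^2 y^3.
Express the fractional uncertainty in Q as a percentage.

14.4%

Let u = d + a = 291. δu = √(δd² + δa²) = √(18.5 + 196) = 14.6, so δu/u = 0.0503.
Q is then a monomial in u, c, y:
δQ/Q = √((δu/u)² + (2·δc/c)² + (3·δy/y)²) = √(0.00253 + 0.000313 + 0.0178) = 0.144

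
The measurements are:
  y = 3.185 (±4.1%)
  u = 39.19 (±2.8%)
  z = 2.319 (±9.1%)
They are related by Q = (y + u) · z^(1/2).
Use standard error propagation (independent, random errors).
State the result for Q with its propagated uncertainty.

Let w = y + u = 42.38. δw = √(δy² + δu²) = √(0.0171 + 1.20) = 1.11, so δw/w = 0.0261.
Q is then a monomial in w, z:
δQ/Q = √((δw/w)² + (½·δz/z)²) = √(0.000680 + 0.00207) = 0.0524
Q = 64.53, so δQ = 0.0524 × 64.53 = 3.38.

64.53 ± 3.38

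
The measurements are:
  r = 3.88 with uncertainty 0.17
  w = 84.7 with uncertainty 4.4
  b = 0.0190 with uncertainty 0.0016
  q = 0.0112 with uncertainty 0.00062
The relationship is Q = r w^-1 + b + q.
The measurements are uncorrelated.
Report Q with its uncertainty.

0.0760 ± 0.00355

Let p = r·w^-1 = 0.0458. δp/p = √((1·δr/r)² + (-1·δw/w)²) = √(0.00192 + 0.00270) = 0.0680, so δp = 0.00311.
Q = p + b + q: δQ = √(δp² + δb² + δq²) = √(9.69e-06 + 2.56e-06 + 3.84e-07) = 0.00355
Q = 0.0760.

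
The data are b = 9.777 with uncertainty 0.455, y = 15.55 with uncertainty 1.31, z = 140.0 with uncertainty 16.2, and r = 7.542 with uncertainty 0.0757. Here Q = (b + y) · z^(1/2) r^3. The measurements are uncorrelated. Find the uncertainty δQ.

10900

Let u = b + y = 25.33. δu = √(δb² + δy²) = √(0.207 + 1.72) = 1.39, so δu/u = 0.0548.
Q is then a monomial in u, z, r:
δQ/Q = √((δu/u)² + (½·δz/z)² + (3·δr/r)²) = √(0.00300 + 0.00335 + 0.000907) = 0.0852
Q = 128600, so δQ = 0.0852 × 128600 = 10900.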